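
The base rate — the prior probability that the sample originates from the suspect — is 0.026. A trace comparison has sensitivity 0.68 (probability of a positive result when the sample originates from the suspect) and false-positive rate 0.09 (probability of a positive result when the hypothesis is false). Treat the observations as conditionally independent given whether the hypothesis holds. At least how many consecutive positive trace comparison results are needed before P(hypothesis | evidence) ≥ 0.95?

4

Prior odds: 0.026 ÷ 0.974 = 13/487.
Likelihood ratio of a positive result = 0.68/0.09 = 68/9.
Target odds: 0.95 ÷ 0.05 = 19.
Need (13/487) × (68/9)ⁿ ≥ 19, i.e. (68/9)ⁿ ≥ 9253/13.
(68/9)³ = 314432/729 falls short of 9253/13 but (68/9)⁴ = 21381376/6561 reaches it, so n = 4.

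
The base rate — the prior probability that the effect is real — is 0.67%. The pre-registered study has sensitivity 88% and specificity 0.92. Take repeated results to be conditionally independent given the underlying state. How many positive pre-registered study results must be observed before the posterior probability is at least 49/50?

4

Prior odds = 0.0067/0.9933 = 67/9933.
False-positive rate = 1 − 0.92 = 0.08; likelihood ratio of a positive = 0.88/0.08 = 11.
Target odds: 0.98 ÷ 0.02 = 49.
Require 11ⁿ ≥ 49 ÷ (67/9933) = 486717/67.
11³ = 1331 falls short of 486717/67 but 11⁴ = 14641 reaches it, so n = 4.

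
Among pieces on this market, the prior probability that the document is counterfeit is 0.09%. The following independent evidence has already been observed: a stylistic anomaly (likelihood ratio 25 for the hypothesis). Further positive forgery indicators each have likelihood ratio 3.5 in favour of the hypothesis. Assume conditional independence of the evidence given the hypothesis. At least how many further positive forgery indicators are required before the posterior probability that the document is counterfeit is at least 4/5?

Prior odds = 0.0009/0.9991 = 9/9991.
Bayes factor of the evidence already in hand = 25.
Odds after that evidence = (9/9991) × 25 = 225/9991.
Target odds = 0.8/0.2 = 4.
Need 3.5ⁿ ≥ 4 ÷ (225/9991) = 39964/225.
3.5⁴ = 150.0625 falls short of 39964/225 but 3.5⁵ = 525.21875 reaches it, so n = 5.

5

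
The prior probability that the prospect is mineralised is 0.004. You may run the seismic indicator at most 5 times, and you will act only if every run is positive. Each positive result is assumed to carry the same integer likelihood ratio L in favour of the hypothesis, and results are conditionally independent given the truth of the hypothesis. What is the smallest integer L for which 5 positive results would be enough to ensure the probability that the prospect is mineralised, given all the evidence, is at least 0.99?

Prior odds = 0.004/0.996 = 1/249.
Target odds = 0.99/0.01 = 99.
Need L⁵ ≥ 99 ÷ (1/249) = 24651.
7⁵ = 16807 < 24651 ≤ 32768 = 8⁵, so L = 8.

8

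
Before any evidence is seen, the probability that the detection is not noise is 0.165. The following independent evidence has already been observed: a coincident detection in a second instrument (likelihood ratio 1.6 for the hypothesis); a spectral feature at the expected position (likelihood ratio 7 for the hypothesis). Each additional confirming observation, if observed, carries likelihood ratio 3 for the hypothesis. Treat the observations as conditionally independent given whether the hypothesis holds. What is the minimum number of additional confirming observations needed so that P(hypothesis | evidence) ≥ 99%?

Prior odds = 0.165/0.835 = 33/167.
Combined Bayes factor of the evidence already in hand = 1.6 × 7 = 11.2.
Odds after that evidence = (33/167) × 11.2 = 1848/835.
Target odds = 0.99/0.01 = 99.
Need 3ⁿ ≥ 99 ÷ (1848/835) = 2505/56.
3³ = 27 falls short of 2505/56 but 3⁴ = 81 reaches it, so n = 4.

4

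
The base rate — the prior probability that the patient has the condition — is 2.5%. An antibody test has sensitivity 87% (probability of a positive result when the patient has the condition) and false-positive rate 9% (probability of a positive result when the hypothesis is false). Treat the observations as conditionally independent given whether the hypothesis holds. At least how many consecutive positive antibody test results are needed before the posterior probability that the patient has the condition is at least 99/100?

4

Prior odds: 0.025 ÷ 0.975 = 1/39.
Likelihood ratio of a positive result = 0.87/0.09 = 29/3.
Target odds: 0.99 ÷ 0.01 = 99.
Require (29/3)ⁿ ≥ 99 ÷ (1/39) = 3861.
(29/3)³ = 24389/27 falls short of 3861 but (29/3)⁴ = 707281/81 reaches it, so n = 4.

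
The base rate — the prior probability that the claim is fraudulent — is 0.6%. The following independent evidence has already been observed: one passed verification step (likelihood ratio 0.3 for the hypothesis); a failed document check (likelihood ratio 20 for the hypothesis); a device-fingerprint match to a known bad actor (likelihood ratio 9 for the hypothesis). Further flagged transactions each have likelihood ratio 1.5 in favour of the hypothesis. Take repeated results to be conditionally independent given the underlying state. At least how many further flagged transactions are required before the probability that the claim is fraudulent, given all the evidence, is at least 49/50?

Prior odds = 0.006/0.994 = 3/497.
Combined Bayes factor of the evidence already in hand = 0.3 × 20 × 9 = 54.
Odds after that evidence = (3/497) × 54 = 162/497.
Target odds = 0.98/0.02 = 49.
Need 1.5ⁿ ≥ 49 ÷ (162/497) = 24353/162.
1.5¹² = 531441/4096 falls short of 24353/162 but 1.5¹³ = 1594323/8192 reaches it, so n = 13.

13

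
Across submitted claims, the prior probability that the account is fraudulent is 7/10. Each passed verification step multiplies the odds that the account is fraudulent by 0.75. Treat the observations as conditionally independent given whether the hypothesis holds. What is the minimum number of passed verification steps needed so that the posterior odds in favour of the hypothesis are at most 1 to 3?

7

Prior odds: 0.7 ÷ 0.3 = 7/3.
Likelihood ratio per passed verification step = 0.75.
Target odds = 1/3.
Need (7/3) × 0.75ⁿ ≤ 1/3, i.e. 0.75ⁿ ≤ 1/7.
0.75⁶ = 729/4096 is still above 1/7 but 0.75⁷ = 2187/16384 is at or below it, so n = 7.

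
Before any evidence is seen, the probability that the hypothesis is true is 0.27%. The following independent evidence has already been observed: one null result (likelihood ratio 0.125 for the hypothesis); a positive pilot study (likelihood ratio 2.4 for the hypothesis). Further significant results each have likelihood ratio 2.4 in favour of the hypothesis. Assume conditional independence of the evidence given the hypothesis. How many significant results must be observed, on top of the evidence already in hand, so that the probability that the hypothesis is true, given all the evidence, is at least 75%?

Prior odds = 0.0027/0.9973 = 27/9973.
Combined Bayes factor of the evidence already in hand = 0.125 × 2.4 = 0.3.
Odds after that evidence = (27/9973) × 0.3 = 81/99730.
Target odds = 0.75/0.25 = 3.
Need 2.4ⁿ ≥ 3 ÷ (81/99730) = 99730/27.
2.4⁹ ≈2641.81 falls short of 99730/27 but 2.4¹⁰ ≈6340.34 reaches it, so n = 10.

10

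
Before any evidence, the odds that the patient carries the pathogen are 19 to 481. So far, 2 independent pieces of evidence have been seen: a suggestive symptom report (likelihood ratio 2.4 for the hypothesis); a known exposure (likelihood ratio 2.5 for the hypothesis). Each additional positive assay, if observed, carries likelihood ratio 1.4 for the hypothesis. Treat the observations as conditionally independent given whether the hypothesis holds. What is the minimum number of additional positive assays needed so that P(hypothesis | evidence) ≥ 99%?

Prior odds = 19/481.
Combined Bayes factor of the evidence already in hand = 2.4 × 2.5 = 6.
Odds after that evidence = (19/481) × 6 = 114/481.
Target odds = 0.99/0.01 = 99.
Need 1.4ⁿ ≥ 99 ÷ (114/481) = 15873/38.
1.4¹⁷ ≈304.913 falls short of 15873/38 but 1.4¹⁸ ≈426.879 reaches it, so n = 18.

18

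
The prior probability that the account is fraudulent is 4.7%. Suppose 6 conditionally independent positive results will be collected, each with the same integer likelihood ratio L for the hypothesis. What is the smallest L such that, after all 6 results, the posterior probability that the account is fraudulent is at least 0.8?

Prior odds = 0.047/0.953 = 47/953.
Target odds = 0.8/0.2 = 4.
Need L⁶ ≥ 4 ÷ (47/953) = 3812/47.
2⁶ = 64 < 3812/47 ≤ 729 = 3⁶, so L = 3.

3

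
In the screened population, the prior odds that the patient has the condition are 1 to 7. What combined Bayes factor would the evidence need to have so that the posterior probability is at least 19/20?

133

Prior odds = 1/7.
Target odds = 0.95/0.05 = 19.
Required Bayes factor = 19 ÷ (1/7) = 133.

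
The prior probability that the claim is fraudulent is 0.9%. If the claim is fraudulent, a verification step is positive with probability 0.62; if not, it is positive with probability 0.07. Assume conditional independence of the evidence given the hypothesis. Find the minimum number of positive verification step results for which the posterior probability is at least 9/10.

Prior odds: 0.009 ÷ 0.991 = 9/991.
Likelihood ratio of a positive = 0.62/0.07 = 62/7.
Target odds: 0.9 ÷ 0.1 = 9.
Require (62/7)ⁿ ≥ 9 ÷ (9/991) = 991.
(62/7)³ = 238328/343 falls short of 991 but (62/7)⁴ = 14776336/2401 reaches it, so n = 4.

4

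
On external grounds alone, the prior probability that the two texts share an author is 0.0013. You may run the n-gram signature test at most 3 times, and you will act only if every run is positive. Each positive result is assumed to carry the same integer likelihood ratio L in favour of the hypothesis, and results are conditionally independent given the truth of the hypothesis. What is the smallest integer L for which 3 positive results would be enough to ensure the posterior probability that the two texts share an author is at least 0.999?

Prior odds = 0.0013/0.9987 = 13/9987.
Target odds = 0.999/0.001 = 999.
Need L³ ≥ 999 ÷ (13/9987) = 9977013/13.
91³ = 753571 < 9977013/13 ≤ 778688 = 92³, so L = 92.

92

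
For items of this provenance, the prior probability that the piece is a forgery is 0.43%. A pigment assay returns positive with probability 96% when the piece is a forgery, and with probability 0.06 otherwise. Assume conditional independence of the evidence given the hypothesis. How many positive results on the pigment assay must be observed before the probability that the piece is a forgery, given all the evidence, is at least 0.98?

4

Prior odds = 0.0043/0.9957 = 43/9957.
Likelihood ratio of a positive result = 0.96/0.06 = 16.
Target posterior odds = 0.98/0.02 = 49.
Need (43/9957) × 16ⁿ ≥ 49, i.e. 16ⁿ ≥ 487893/43.
16³ = 4096 falls short of 487893/43 but 16⁴ = 65536 reaches it, so n = 4.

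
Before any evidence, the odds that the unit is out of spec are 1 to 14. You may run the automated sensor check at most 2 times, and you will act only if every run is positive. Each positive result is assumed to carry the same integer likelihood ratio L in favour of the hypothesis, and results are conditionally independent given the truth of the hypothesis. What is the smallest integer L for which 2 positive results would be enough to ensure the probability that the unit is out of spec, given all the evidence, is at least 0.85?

Prior odds = 1/14.
Target odds = 0.85/0.15 = 17/3.
Need L² ≥ 17/3 ÷ (1/14) = 238/3.
8² = 64 < 238/3 ≤ 81 = 9², so L = 9.

9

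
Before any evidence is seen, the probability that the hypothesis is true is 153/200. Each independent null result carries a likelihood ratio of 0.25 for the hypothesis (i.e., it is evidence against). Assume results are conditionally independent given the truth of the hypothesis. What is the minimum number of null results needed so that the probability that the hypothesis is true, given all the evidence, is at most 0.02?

Prior odds = 0.765/0.235 = 153/47.
Likelihood ratio per null result = 0.25.
Target posterior odds = 0.02/0.98 = 1/49.
Require 0.25ⁿ ≤ 1/49 ÷ (153/47) = 47/7497.
0.25³ = 0.015625 is still above 47/7497 but 0.25⁴ = 0.00390625 is at or below it, so n = 4.

4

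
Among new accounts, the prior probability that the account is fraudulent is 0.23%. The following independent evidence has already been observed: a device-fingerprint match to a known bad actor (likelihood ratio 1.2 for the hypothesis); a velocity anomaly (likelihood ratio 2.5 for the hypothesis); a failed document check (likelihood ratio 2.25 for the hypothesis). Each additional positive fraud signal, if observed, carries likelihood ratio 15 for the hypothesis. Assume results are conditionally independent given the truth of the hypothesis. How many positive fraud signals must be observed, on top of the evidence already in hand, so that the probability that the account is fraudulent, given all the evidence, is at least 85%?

Prior odds = 0.0023/0.9977 = 23/9977.
Combined Bayes factor of the evidence already in hand = 1.2 × 2.5 × 2.25 = 6.75.
Odds after that evidence = (23/9977) × 6.75 = 621/39908.
Target odds = 0.85/0.15 = 17/3.
Need 15ⁿ ≥ 17/3 ÷ (621/39908) = 678436/1863.
15² = 225 falls short of 678436/1863 but 15³ = 3375 reaches it, so n = 3.

3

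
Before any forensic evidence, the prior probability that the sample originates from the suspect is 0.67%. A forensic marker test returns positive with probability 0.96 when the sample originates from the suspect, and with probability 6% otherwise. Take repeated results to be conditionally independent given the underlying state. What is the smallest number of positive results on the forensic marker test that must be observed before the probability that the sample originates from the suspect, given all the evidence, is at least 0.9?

Prior odds = 0.0067/0.9933 = 67/9933.
Likelihood ratio of a positive result = 0.96/0.06 = 16.
Target odds: 0.9 ÷ 0.1 = 9.
Require 16ⁿ ≥ 9 ÷ (67/9933) = 89397/67.
16² = 256 falls short of 89397/67 but 16³ = 4096 reaches it, so n = 3.

3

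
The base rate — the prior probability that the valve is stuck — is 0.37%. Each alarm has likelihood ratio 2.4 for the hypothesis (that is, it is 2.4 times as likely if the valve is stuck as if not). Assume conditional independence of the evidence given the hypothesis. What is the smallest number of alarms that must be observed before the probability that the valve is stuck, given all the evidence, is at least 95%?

Prior odds = 0.0037/0.9963 = 37/9963.
Likelihood ratio per alarm = 2.4.
Target odds: 0.95 ÷ 0.05 = 19.
Need (37/9963) × 2.4ⁿ ≥ 19, i.e. 2.4ⁿ ≥ 189297/37.
2.4⁹ ≈2641.81 falls short of 189297/37 but 2.4¹⁰ ≈6340.34 reaches it, so n = 10.

10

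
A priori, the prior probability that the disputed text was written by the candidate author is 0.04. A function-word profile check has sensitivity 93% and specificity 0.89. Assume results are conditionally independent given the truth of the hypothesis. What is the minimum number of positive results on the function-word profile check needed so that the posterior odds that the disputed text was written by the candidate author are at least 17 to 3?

3

Prior odds = 0.04/0.96 = 1/24.
False-positive rate = 1 − 0.89 = 0.11; likelihood ratio of a positive = 0.93/0.11 = 93/11.
Target odds = 17/3.
Need (1/24) × (93/11)ⁿ ≥ 17/3, i.e. (93/11)ⁿ ≥ 136.
(93/11)² = 8649/121 falls short of 136 but (93/11)³ = 804357/1331 reaches it, so n = 3.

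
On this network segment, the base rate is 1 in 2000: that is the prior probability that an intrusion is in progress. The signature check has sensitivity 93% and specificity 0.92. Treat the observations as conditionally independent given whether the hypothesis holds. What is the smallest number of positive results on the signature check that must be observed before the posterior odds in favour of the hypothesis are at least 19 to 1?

Prior odds: 0.0005 ÷ 0.9995 = 1/1999.
False-positive rate = 1 − 0.92 = 0.08; likelihood ratio of a positive = 0.93/0.08 = 11.625.
Target odds = 19.
Require 11.625ⁿ ≥ 19 ÷ (1/1999) = 37981.
11.625⁴ = 74805201/4096 falls short of 37981 but 11.625⁵ ≈212307 reaches it, so n = 5.

5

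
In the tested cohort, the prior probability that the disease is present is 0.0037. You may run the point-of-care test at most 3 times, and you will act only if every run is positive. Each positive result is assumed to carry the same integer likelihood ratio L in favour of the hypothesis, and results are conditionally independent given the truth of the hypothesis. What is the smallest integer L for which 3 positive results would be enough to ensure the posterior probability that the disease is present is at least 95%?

18

Prior odds = 0.0037/0.9963 = 37/9963.
Target odds = 0.95/0.05 = 19.
Need L³ ≥ 19 ÷ (37/9963) = 189297/37.
17³ = 4913 < 189297/37 ≤ 5832 = 18³, so L = 18.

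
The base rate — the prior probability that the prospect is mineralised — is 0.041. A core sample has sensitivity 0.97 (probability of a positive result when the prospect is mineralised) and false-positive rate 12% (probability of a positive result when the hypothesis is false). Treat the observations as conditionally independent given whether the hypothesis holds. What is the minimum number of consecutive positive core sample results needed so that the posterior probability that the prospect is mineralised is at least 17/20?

Prior odds: 0.041 ÷ 0.959 = 41/959.
Likelihood ratio of a positive result = 0.97/0.12 = 97/12.
Target odds: 0.85 ÷ 0.15 = 17/3.
Need (41/959) × (97/12)ⁿ ≥ 17/3, i.e. (97/12)ⁿ ≥ 16303/123.
(97/12)² = 9409/144 falls short of 16303/123 but (97/12)³ = 912673/1728 reaches it, so n = 3.

3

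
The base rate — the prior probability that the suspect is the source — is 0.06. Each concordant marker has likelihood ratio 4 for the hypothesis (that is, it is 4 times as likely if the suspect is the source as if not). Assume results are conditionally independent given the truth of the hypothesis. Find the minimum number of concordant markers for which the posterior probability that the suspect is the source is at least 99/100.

Prior odds: 0.06 ÷ 0.94 = 3/47.
Likelihood ratio per concordant marker = 4.
Target odds: 0.99 ÷ 0.01 = 99.
Need (3/47) × 4ⁿ ≥ 99, i.e. 4ⁿ ≥ 1551.
4⁵ = 1024 falls short of 1551 but 4⁶ = 4096 reaches it, so n = 6.

6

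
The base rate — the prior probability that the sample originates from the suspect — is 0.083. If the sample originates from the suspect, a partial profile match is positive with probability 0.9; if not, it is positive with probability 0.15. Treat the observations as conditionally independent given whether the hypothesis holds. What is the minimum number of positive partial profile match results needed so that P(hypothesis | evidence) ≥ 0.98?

4

Prior odds = 0.083/0.917 = 83/917.
Likelihood ratio of a positive = 0.9/0.15 = 6.
Target posterior odds = 0.98/0.02 = 49.
Require 6ⁿ ≥ 49 ÷ (83/917) = 44933/83.
6³ = 216 falls short of 44933/83 but 6⁴ = 1296 reaches it, so n = 4.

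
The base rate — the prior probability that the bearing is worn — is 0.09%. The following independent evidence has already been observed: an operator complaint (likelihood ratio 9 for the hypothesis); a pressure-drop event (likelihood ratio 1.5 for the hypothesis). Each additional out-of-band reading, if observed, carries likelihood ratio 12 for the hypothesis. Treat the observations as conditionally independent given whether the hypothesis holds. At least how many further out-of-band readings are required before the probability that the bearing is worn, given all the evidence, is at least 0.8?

3

Prior odds = 0.0009/0.9991 = 9/9991.
Combined Bayes factor of the evidence already in hand = 9 × 1.5 = 13.5.
Odds after that evidence = (9/9991) × 13.5 = 243/19982.
Target odds = 0.8/0.2 = 4.
Need 12ⁿ ≥ 4 ÷ (243/19982) = 79928/243.
12² = 144 falls short of 79928/243 but 12³ = 1728 reaches it, so n = 3.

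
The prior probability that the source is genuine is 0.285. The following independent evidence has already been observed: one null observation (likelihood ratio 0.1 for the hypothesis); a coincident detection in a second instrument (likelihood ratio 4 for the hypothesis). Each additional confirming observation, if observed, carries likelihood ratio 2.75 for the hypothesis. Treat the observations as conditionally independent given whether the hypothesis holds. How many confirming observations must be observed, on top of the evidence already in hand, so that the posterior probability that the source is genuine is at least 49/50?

6

Prior odds = 0.285/0.715 = 57/143.
Combined Bayes factor of the evidence already in hand = 0.1 × 4 = 0.4.
Odds after that evidence = (57/143) × 0.4 = 114/715.
Target odds = 0.98/0.02 = 49.
Need 2.75ⁿ ≥ 49 ÷ (114/715) = 35035/114.
2.75⁵ = 161051/1024 falls short of 35035/114 but 2.75⁶ = 1771561/4096 reaches it, so n = 6.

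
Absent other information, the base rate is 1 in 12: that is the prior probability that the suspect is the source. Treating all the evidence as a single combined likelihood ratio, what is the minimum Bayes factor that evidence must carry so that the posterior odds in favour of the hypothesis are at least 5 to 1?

Prior odds = (1/12)/(11/12) = 1/11.
Target odds = 5.
Required Bayes factor = 5 ÷ (1/11) = 55.

55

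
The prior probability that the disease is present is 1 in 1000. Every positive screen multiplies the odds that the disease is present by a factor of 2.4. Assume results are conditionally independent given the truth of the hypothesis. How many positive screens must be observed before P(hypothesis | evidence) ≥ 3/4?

Prior odds: 0.001 ÷ 0.999 = 1/999.
Likelihood ratio per positive screen = 2.4.
Target posterior odds = 0.75/0.25 = 3.
Require 2.4ⁿ ≥ 3 ÷ (1/999) = 2997.
2.4⁹ ≈2641.81 falls short of 2997 but 2.4¹⁰ ≈6340.34 reaches it, so n = 10.

10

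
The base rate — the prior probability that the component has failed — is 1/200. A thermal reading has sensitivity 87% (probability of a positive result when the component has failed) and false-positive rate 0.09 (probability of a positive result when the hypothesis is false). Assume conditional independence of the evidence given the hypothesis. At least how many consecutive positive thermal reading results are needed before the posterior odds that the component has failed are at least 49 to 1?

5

Prior odds = 0.005/0.995 = 1/199.
Likelihood ratio of a positive result = 0.87/0.09 = 29/3.
Target odds = 49.
Require (29/3)ⁿ ≥ 49 ÷ (1/199) = 9751.
(29/3)⁴ = 707281/81 falls short of 9751 but (29/3)⁵ = 20511149/243 reaches it, so n = 5.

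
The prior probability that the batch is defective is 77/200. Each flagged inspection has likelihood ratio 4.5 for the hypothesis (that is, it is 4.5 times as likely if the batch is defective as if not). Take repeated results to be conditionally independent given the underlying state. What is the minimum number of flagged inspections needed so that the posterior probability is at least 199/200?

4

Prior odds: 0.385 ÷ 0.615 = 77/123.
Likelihood ratio per flagged inspection = 4.5.
Target odds: 0.995 ÷ 0.005 = 199.
Require 4.5ⁿ ≥ 199 ÷ (77/123) = 24477/77.
4.5³ = 91.125 falls short of 24477/77 but 4.5⁴ = 410.0625 reaches it, so n = 4.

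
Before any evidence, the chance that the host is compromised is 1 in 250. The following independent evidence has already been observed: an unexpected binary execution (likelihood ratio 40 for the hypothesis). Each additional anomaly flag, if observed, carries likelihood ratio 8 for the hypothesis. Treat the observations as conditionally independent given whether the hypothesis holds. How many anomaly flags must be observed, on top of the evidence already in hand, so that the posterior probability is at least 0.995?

4

Prior odds = 0.004/0.996 = 1/249.
Bayes factor of the evidence already in hand = 40.
Odds after that evidence = (1/249) × 40 = 40/249.
Target odds = 0.995/0.005 = 199.
Need 8ⁿ ≥ 199 ÷ (40/249) = 1238.775.
8³ = 512 falls short of 1238.775 but 8⁴ = 4096 reaches it, so n = 4.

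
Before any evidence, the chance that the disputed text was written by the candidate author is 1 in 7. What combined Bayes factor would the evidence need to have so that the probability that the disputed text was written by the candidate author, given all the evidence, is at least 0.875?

Prior odds = (1/7)/(6/7) = 1/6.
Target odds = 0.875/0.125 = 7.
Required Bayes factor = 7 ÷ (1/6) = 42.

42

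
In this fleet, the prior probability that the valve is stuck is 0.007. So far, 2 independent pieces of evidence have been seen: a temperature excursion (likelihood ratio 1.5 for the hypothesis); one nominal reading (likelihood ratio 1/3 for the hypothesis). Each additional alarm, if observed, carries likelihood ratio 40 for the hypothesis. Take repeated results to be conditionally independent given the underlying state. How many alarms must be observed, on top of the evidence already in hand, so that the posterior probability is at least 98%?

Prior odds = 0.007/0.993 = 7/993.
Combined Bayes factor of the evidence already in hand = 1.5 × (1/3) = 0.5.
Odds after that evidence = (7/993) × 0.5 = 7/1986.
Target odds = 0.98/0.02 = 49.
Need 40ⁿ ≥ 49 ÷ (7/1986) = 13902.
40² = 1600 falls short of 13902 but 40³ = 64000 reaches it, so n = 3.

3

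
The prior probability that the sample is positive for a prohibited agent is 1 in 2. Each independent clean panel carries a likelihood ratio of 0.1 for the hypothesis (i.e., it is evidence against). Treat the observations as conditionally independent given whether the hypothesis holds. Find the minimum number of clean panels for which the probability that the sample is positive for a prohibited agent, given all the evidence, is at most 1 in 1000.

Prior odds = 0.5/0.5 = 1.
Likelihood ratio per clean panel = 0.1.
Target odds: 0.001 ÷ 0.999 = 1/999.
Require 0.1ⁿ ≤ 1/999 ÷ 1 = 1/999.
0.1² = 0.01 is still above 1/999 but 0.1³ = 0.001 is at or below it, so n = 3.

3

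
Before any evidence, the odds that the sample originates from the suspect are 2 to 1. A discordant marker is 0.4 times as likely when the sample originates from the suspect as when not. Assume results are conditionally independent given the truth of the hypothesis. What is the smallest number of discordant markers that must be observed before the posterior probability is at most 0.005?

7

Prior odds = 2.
Likelihood ratio per discordant marker = 0.4.
Target odds: 0.005 ÷ 0.995 = 1/199.
Require 0.4ⁿ ≤ 1/199 ÷ 2 = 1/398.
0.4⁶ = 64/15625 is still above 1/398 but 0.4⁷ = 128/78125 is at or below it, so n = 7.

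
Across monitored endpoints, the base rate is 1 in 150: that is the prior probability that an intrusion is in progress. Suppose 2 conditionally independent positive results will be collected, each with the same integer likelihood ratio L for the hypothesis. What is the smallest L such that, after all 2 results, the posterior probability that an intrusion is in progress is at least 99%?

122

Prior odds = (1/150)/(149/150) = 1/149.
Target odds = 0.99/0.01 = 99.
Need L² ≥ 99 ÷ (1/149) = 14751.
121² = 14641 < 14751 ≤ 14884 = 122², so L = 122.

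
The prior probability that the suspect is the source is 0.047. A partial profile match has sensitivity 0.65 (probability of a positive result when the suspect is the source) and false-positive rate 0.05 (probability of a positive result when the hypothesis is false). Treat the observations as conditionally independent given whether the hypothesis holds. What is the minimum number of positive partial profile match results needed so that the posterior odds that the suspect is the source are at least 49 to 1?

3

Prior odds = 0.047/0.953 = 47/953.
Likelihood ratio of a positive result = 0.65/0.05 = 13.
Target odds = 49.
Need (47/953) × 13ⁿ ≥ 49, i.e. 13ⁿ ≥ 46697/47.
13² = 169 falls short of 46697/47 but 13³ = 2197 reaches it, so n = 3.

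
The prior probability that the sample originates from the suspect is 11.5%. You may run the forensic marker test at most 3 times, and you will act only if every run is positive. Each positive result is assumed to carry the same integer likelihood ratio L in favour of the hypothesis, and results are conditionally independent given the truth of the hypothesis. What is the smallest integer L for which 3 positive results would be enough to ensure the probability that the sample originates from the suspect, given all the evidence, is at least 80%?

Prior odds = 0.115/0.885 = 23/177.
Target odds = 0.8/0.2 = 4.
Need L³ ≥ 4 ÷ (23/177) = 708/23.
3³ = 27 < 708/23 ≤ 64 = 4³, so L = 4.

4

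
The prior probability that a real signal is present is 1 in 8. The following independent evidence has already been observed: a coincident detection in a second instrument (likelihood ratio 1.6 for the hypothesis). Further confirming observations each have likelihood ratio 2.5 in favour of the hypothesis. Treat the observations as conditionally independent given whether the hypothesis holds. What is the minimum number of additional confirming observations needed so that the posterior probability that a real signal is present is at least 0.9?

5

Prior odds = 0.125/0.875 = 1/7.
Bayes factor of the evidence already in hand = 1.6.
Odds after that evidence = (1/7) × 1.6 = 8/35.
Target odds = 0.9/0.1 = 9.
Need 2.5ⁿ ≥ 9 ÷ (8/35) = 39.375.
2.5⁴ = 39.0625 falls short of 39.375 but 2.5⁵ = 97.65625 reaches it, so n = 5.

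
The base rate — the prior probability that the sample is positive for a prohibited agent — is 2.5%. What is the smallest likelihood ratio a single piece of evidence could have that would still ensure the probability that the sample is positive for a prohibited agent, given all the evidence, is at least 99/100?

Prior odds = 0.025/0.975 = 1/39.
Target odds = 0.99/0.01 = 99.
Required Bayes factor = 99 ÷ (1/39) = 3861.

3861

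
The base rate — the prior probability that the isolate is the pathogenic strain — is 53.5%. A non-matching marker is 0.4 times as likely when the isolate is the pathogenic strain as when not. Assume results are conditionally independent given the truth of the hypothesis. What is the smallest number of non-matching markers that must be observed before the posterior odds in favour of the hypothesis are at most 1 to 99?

6

Prior odds = 0.535/0.465 = 107/93.
Likelihood ratio per non-matching marker = 0.4.
Target odds = 1/99.
Need (107/93) × 0.4ⁿ ≤ 1/99, i.e. 0.4ⁿ ≤ 31/3531.
0.4⁵ = 0.01024 is still above 31/3531 but 0.4⁶ = 64/15625 is at or below it, so n = 6.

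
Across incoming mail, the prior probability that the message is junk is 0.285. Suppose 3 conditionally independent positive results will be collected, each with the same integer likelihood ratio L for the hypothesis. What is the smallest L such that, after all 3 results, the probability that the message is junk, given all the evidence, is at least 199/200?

8

Prior odds = 0.285/0.715 = 57/143.
Target odds = 0.995/0.005 = 199.
Need L³ ≥ 199 ÷ (57/143) = 28457/57.
7³ = 343 < 28457/57 ≤ 512 = 8³, so L = 8.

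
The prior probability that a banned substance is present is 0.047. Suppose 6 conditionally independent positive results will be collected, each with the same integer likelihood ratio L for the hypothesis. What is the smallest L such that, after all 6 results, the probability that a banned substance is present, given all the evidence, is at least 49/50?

Prior odds = 0.047/0.953 = 47/953.
Target odds = 0.98/0.02 = 49.
Need L⁶ ≥ 49 ÷ (47/953) = 46697/47.
3⁶ = 729 < 46697/47 ≤ 4096 = 4⁶, so L = 4.

4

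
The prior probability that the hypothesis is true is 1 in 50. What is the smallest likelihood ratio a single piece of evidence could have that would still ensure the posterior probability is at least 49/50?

2401

Prior odds = 0.02/0.98 = 1/49.
Target odds = 0.98/0.02 = 49.
Required Bayes factor = 49 ÷ (1/49) = 2401.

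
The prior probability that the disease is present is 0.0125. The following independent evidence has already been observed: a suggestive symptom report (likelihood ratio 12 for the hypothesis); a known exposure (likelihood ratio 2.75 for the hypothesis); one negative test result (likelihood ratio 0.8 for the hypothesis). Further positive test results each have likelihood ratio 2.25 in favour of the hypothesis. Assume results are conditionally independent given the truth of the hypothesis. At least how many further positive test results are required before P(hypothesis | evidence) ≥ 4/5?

Prior odds = 0.0125/0.9875 = 1/79.
Combined Bayes factor of the evidence already in hand = 12 × 2.75 × 0.8 = 26.4.
Odds after that evidence = (1/79) × 26.4 = 132/395.
Target odds = 0.8/0.2 = 4.
Need 2.25ⁿ ≥ 4 ÷ (132/395) = 395/33.
2.25³ = 11.390625 falls short of 395/33 but 2.25⁴ = 25.62890625 reaches it, so n = 4.

4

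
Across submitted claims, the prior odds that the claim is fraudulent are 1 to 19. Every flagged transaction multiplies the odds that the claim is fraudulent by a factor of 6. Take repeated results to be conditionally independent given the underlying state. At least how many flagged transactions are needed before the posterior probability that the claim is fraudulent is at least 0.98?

Prior odds = 1/19.
Likelihood ratio per flagged transaction = 6.
Target posterior odds = 0.98/0.02 = 49.
Require 6ⁿ ≥ 49 ÷ (1/19) = 931.
6³ = 216 falls short of 931 but 6⁴ = 1296 reaches it, so n = 4.

4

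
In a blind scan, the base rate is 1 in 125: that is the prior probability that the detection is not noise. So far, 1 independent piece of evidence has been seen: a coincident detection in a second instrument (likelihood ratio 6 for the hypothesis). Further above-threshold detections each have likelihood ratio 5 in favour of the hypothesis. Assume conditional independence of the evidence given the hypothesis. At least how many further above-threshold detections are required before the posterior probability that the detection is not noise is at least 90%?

4

Prior odds = 0.008/0.992 = 1/124.
Bayes factor of the evidence already in hand = 6.
Odds after that evidence = (1/124) × 6 = 3/62.
Target odds = 0.9/0.1 = 9.
Need 5ⁿ ≥ 9 ÷ (3/62) = 186.
5³ = 125 falls short of 186 but 5⁴ = 625 reaches it, so n = 4.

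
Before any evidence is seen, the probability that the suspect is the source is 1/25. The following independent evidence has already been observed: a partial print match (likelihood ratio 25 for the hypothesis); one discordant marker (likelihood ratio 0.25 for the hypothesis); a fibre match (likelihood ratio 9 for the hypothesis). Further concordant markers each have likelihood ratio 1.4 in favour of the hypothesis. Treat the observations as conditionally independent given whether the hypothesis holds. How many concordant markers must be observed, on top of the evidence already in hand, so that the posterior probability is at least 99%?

Prior odds = 0.04/0.96 = 1/24.
Combined Bayes factor of the evidence already in hand = 25 × 0.25 × 9 = 56.25.
Odds after that evidence = (1/24) × 56.25 = 2.34375.
Target odds = 0.99/0.01 = 99.
Need 1.4ⁿ ≥ 99 ÷ 2.34375 = 42.24.
1.4¹¹ ≈40.4957 falls short of 42.24 but 1.4¹² ≈56.6939 reaches it, so n = 12.

12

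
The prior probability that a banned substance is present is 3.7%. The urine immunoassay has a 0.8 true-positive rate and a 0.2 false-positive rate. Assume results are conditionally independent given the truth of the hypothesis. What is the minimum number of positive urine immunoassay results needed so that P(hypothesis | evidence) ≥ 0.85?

4

Prior odds: 0.037 ÷ 0.963 = 37/963.
Likelihood ratio of a positive result = 0.8/0.2 = 4.
Target posterior odds = 0.85/0.15 = 17/3.
Require 4ⁿ ≥ 17/3 ÷ (37/963) = 5457/37.
4³ = 64 falls short of 5457/37 but 4⁴ = 256 reaches it, so n = 4.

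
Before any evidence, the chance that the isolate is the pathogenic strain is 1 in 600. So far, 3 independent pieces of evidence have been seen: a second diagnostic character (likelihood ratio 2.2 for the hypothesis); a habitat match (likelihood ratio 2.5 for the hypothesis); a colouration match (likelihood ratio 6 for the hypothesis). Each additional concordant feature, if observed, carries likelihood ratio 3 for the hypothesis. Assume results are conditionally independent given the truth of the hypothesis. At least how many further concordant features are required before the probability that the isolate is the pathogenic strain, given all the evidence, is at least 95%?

Prior odds = (1/600)/(599/600) = 1/599.
Combined Bayes factor of the evidence already in hand = 2.2 × 2.5 × 6 = 33.
Odds after that evidence = (1/599) × 33 = 33/599.
Target odds = 0.95/0.05 = 19.
Need 3ⁿ ≥ 19 ÷ (33/599) = 11381/33.
3⁵ = 243 falls short of 11381/33 but 3⁶ = 729 reaches it, so n = 6.

6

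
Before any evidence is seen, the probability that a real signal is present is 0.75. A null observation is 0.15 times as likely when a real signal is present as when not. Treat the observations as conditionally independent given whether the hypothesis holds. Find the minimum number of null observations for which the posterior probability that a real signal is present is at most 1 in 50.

3

Prior odds = 0.75/0.25 = 3.
Likelihood ratio per null observation = 0.15.
Target posterior odds = 0.02/0.98 = 1/49.
Need 3 × 0.15ⁿ ≤ 1/49, i.e. 0.15ⁿ ≤ 1/147.
0.15² = 0.0225 is still above 1/147 but 0.15³ = 0.003375 is at or below it, so n = 3.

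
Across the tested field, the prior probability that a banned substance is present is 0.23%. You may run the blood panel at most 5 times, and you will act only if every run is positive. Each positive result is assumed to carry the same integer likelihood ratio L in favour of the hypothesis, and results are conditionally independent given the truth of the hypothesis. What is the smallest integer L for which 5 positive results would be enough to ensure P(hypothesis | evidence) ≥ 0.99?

Prior odds = 0.0023/0.9977 = 23/9977.
Target odds = 0.99/0.01 = 99.
Need L⁵ ≥ 99 ÷ (23/9977) = 987723/23.
8⁵ = 32768 < 987723/23 ≤ 59049 = 9⁵, so L = 9.

9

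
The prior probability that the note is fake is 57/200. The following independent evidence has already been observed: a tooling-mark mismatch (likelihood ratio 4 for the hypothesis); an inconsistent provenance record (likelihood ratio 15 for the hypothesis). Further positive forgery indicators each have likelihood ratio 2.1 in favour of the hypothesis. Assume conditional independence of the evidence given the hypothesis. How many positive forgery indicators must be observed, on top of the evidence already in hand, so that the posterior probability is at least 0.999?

6

Prior odds = 0.285/0.715 = 57/143.
Combined Bayes factor of the evidence already in hand = 4 × 15 = 60.
Odds after that evidence = (57/143) × 60 = 3420/143.
Target odds = 0.999/0.001 = 999.
Need 2.1ⁿ ≥ 999 ÷ (3420/143) = 15873/380.
2.1⁵ = 4084101/100000 falls short of 15873/380 but 2.1⁶ = 85766121/1000000 reaches it, so n = 6.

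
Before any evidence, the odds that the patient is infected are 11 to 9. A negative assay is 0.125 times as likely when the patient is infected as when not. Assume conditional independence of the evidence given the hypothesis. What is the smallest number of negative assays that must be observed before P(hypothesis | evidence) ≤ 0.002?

Prior odds = 11/9.
Likelihood ratio per negative assay = 0.125.
Target odds: 0.002 ÷ 0.998 = 1/499.
Require 0.125ⁿ ≤ 1/499 ÷ (11/9) = 9/5489.
0.125³ = 0.001953125 is still above 9/5489 but 0.125⁴ = 1/4096 is at or below it, so n = 4.

4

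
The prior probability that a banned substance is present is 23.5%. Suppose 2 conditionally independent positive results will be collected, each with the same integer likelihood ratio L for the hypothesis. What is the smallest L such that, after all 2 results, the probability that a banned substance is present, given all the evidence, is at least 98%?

Prior odds = 0.235/0.765 = 47/153.
Target odds = 0.98/0.02 = 49.
Need L² ≥ 49 ÷ (47/153) = 7497/47.
12² = 144 < 7497/47 ≤ 169 = 13², so L = 13.

13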